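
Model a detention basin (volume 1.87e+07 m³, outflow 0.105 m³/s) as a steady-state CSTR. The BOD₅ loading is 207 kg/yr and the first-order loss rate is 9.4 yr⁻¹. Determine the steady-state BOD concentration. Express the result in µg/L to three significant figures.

1.16 µg/L

Outflow Q = 0.105 m³/s × 3.156e+07 s/yr = 3.314e+06 m³/yr.
Steady-state CSTR mass balance: W = Q·C + k·V·C, so C = W/(Q + kV).
Q + kV = 3.314e+06 + 9.4·1.87e+07 = 1.791e+08 m³/yr.
C = 207/1.791e+08 = 1.156e-06 kg/m³ = 0.001156 mg/L = 1.156 µg/L.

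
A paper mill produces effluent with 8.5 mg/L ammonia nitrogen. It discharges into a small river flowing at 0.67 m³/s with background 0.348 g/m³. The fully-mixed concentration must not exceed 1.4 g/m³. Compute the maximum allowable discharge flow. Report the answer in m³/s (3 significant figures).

Mass balance at complete mixing: C_std·(Q_w + Q_r) = Q_w·C_e + Q_r·C_b.
Rearranging, Q_w = Q_r·(C_std − C_b)/(C_e − C_std) = 0.67·(1.4 − 0.348) / (8.5 − 1.4) = 0.09927 m³/s.

0.0993 m³/s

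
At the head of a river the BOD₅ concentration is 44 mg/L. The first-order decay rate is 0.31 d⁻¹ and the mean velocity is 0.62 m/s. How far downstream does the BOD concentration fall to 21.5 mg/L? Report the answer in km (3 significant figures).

From C = C₀·e^(−kt), t = ln(C₀/C)/k = ln(44/21.5)/0.31 = 0.7161/0.31 = 2.31 d.
Distance = v·t = 0.62 m/s × 1.996e+05 s = 1.237e+05 m = 123.7 km.

124 km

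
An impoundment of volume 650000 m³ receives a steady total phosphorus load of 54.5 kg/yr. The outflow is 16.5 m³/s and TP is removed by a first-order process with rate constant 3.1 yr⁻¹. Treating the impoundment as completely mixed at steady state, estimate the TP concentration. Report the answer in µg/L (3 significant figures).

0.104 µg/L

Outflow Q = 16.5 m³/s × 3.156e+07 s/yr = 5.207e+08 m³/yr.
Steady-state CSTR mass balance: W = Q·C + k·V·C, so C = W/(Q + kV).
Q + kV = 5.207e+08 + 3.1·650000 = 5.227e+08 m³/yr.
C = 54.5/5.227e+08 = 1.043e-07 kg/m³ = 0.0001043 mg/L = 0.1043 µg/L.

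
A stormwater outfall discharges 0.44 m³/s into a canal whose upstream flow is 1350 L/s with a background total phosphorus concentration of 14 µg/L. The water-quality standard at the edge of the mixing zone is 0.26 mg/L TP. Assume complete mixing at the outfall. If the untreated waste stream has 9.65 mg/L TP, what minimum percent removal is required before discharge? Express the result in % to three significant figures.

1350 L/s = 1.35 m³/s.
14 µg/L = 0.014 mg/L.
Mass balance: 0.26·1.79 = 0.44·Cₑ + 1.35·0.014.
Cₑ = (0.4654 − 0.0189) / 0.44 = 1.015 mg/L.
Required removal = 1 − 1.015/9.65 = 89.48 %.

89.5 %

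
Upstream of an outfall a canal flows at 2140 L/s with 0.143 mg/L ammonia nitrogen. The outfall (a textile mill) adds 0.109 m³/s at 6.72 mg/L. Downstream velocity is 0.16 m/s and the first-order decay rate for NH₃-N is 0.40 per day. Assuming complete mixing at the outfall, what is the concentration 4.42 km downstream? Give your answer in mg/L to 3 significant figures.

0.406 mg/L

2140 L/s = 2.14 m³/s.
After complete mixing, C₀ = (0.109·6.72 + 2.14·0.143) / 2.249 = 0.4618 mg/L.
Travel time t = 4420 m / 0.16 m/s = 2.762e+04 s = 0.3197 d.
C = 0.4618·exp(−0.40·0.3197) = 0.4618·0.8799 = 0.4063 mg/L.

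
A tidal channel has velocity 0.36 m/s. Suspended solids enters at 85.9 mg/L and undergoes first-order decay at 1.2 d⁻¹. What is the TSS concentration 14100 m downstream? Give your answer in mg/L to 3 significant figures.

Travel time t = 14100 m / 0.36 m/s = 1.41e+04/0.36 = 3.917e+04 s = 0.4533 d.
First-order decay: C = 85.9·exp(−1.2·0.4533) = 85.9·0.5804 = 49.86 mg/L.

49.9 mg/L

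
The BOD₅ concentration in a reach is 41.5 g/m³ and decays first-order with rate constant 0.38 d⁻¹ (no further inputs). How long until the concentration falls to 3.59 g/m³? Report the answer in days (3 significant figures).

t = ln(C₀/C)/k = ln(41.5/3.59)/0.38 = 2.448/0.38 = 6.441 d.

6.44 d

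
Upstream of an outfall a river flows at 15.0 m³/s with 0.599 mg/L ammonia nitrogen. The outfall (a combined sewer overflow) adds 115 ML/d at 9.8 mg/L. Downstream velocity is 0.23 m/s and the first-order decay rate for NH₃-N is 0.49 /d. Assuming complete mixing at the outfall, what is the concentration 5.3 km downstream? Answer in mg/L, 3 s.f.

115 ML/d = 1.331 m³/s.
After complete mixing, C₀ = (1.331·9.8 + 15·0.599) / 16.33 = 1.349 mg/L.
Travel time t = 5300 m / 0.23 m/s = 2.304e+04 s = 0.2667 d.
C = 1.349·exp(−0.49·0.2667) = 1.349·0.8775 = 1.184 mg/L.

1.18 mg/L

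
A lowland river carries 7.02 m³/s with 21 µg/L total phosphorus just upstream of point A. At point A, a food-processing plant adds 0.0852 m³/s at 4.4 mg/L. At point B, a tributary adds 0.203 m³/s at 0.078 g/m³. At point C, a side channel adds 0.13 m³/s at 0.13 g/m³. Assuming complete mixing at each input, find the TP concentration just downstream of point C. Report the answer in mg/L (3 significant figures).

21 µg/L = 0.021 mg/L.
After input A: C = (7.02·0.021 + 0.0852·4.4) / 7.105 = 0.07351 mg/L.
After input B: C = (7.105·0.07351 + 0.203·0.078) / 7.308 = 0.07363 mg/L.
After input C: C = (7.308·0.07363 + 0.13·0.13) / 7.438 = 0.07462 mg/L.

0.0746 mg/L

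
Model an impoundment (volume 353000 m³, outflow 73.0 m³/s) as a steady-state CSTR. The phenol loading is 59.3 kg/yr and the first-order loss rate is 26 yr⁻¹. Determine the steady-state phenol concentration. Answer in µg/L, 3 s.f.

Outflow Q = 73.0 m³/s × 3.156e+07 s/yr = 2.304e+09 m³/yr.
Steady-state CSTR mass balance: W = Q·C + k·V·C, so C = W/(Q + kV).
Q + kV = 2.304e+09 + 26·353000 = 2.313e+09 m³/yr.
C = 59.3/2.313e+09 = 2.564e-08 kg/m³ = 2.564e-05 mg/L = 0.02564 µg/L.

0.0256 µg/L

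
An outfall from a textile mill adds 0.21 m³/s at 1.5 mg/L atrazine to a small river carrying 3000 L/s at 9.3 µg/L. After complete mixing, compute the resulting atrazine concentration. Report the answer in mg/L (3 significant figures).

3000 L/s = 3 m³/s.
9.3 µg/L = 0.0093 mg/L.
Conservation of mass across the mixing zone: C = (0.21·1.5 + 3·0.0093) / (0.21 + 3) = 0.3429/3.21 = 0.1068 mg/L.

0.107 mg/L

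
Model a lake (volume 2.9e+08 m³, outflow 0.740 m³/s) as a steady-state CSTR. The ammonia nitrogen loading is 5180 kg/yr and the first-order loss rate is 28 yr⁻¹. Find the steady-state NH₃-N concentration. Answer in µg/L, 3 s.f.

0.636 µg/L

Outflow Q = 0.740 m³/s × 3.156e+07 s/yr = 2.335e+07 m³/yr.
Steady-state CSTR mass balance: W = Q·C + k·V·C, so C = W/(Q + kV).
Q + kV = 2.335e+07 + 28·2.9e+08 = 8.143e+09 m³/yr.
C = 5180/8.143e+09 = 6.361e-07 kg/m³ = 0.0006361 mg/L = 0.6361 µg/L.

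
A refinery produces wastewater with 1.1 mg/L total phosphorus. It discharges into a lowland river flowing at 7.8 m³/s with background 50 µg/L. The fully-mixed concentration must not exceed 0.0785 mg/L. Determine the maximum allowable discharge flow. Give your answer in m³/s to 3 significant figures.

0.218 m³/s

50 µg/L = 0.05 mg/L.
Mass balance at complete mixing: C_std·(Q_w + Q_r) = Q_w·C_e + Q_r·C_b.
Rearranging, Q_w = Q_r·(C_std − C_b)/(C_e − C_std) = 7.8·(0.0785 − 0.05) / (1.1 − 0.0785) = 0.2176 m³/s.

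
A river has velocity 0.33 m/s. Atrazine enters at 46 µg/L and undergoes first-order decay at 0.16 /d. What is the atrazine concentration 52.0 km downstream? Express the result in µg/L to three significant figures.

Travel time t = 52.0 km / 0.33 m/s = 5.2e+04/0.33 = 1.576e+05 s = 1.824 d.
First-order decay: C = 46·exp(−0.16·1.824) = 46·0.7469 = 34.36 µg/L.

34.4 µg/L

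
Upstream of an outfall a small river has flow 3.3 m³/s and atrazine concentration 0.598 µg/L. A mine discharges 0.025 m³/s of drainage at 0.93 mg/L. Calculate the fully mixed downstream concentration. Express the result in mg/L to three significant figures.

0.00759 mg/L

0.598 µg/L = 0.000598 mg/L.
Flow-weighted mixing gives C = (0.025·0.93 + 3.3·0.000598) / (0.025 + 3.3) = 0.02522/3.325 = 0.007586 mg/L.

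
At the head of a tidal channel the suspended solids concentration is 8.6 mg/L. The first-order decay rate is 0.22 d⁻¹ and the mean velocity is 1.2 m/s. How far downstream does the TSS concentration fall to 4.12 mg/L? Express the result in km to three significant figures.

From C = C₀·e^(−kt), t = ln(C₀/C)/k = ln(8.6/4.12)/0.22 = 0.7359/0.22 = 3.345 d.
Distance = v·t = 1.2 m/s × 2.89e+05 s = 3.468e+05 m = 346.8 km.

347 km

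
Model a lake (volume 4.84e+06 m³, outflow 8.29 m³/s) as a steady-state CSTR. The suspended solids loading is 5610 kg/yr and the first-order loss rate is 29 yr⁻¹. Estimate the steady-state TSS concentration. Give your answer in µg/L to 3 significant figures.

14.0 µg/L

Outflow Q = 8.29 m³/s × 3.156e+07 s/yr = 2.616e+08 m³/yr.
Steady-state CSTR mass balance: W = Q·C + k·V·C, so C = W/(Q + kV).
Q + kV = 2.616e+08 + 29·4.84e+06 = 4.02e+08 m³/yr.
C = 5610/4.02e+08 = 1.396e-05 kg/m³ = 0.01396 mg/L = 13.96 µg/L.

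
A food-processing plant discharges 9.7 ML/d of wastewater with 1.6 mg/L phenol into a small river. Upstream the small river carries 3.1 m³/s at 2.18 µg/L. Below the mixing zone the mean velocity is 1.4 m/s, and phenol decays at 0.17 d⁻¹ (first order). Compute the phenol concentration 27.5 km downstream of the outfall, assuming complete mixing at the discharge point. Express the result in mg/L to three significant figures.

0.0558 mg/L

9.7 ML/d = 0.1123 m³/s.
2.18 µg/L = 0.00218 mg/L.
After complete mixing, C₀ = (0.1123·1.6 + 3.1·0.00218) / 3.212 = 0.05802 mg/L.
Travel time t = 2.75e+04 m / 1.4 m/s = 1.964e+04 s = 0.2273 d.
C = 0.05802·exp(−0.17·0.2273) = 0.05802·0.9621 = 0.05582 mg/L.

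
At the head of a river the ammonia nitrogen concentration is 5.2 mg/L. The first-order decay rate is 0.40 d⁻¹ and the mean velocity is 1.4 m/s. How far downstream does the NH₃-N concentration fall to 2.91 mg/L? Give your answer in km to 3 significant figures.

From C = C₀·e^(−kt), t = ln(C₀/C)/k = ln(5.2/2.91)/0.40 = 0.5805/0.40 = 1.451 d.
Distance = v·t = 1.4 m/s × 1.254e+05 s = 1.755e+05 m = 175.5 km.

176 km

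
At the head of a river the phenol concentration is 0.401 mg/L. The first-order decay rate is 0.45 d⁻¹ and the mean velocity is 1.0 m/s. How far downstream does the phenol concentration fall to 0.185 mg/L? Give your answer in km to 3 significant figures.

From C = C₀·e^(−kt), t = ln(C₀/C)/k = ln(0.401/0.185)/0.45 = 0.7736/0.45 = 1.719 d.
Distance = v·t = 1.0 m/s × 1.485e+05 s = 1.485e+05 m = 148.5 km.

149 km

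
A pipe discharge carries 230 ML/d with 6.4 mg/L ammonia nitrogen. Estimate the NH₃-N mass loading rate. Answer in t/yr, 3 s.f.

538 t/yr

230 ML/d = 2.662 m³/s.
Mass flux = Q·C = 2.662 m³/s × 6.4 g/m³ = 17.04 g/s.
= 17.04 g/s × 31.56 = 537.6 t/yr.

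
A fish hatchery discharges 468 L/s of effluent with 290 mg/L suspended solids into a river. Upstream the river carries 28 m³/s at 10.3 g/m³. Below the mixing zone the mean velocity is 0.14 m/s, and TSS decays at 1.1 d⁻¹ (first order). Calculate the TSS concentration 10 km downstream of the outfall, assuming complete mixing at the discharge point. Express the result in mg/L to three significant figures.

468 L/s = 0.468 m³/s.
After complete mixing, C₀ = (0.468·290 + 28·10.3) / 28.47 = 14.9 mg/L.
Travel time t = 1e+04 m / 0.14 m/s = 7.143e+04 s = 0.8267 d.
C = 14.9·exp(−1.1·0.8267) = 14.9·0.4028 = 6.001 mg/L.

6.00 mg/L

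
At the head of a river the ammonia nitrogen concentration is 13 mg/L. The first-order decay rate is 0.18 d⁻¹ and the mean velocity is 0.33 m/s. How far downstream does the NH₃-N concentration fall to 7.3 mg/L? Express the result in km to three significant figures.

91.4 km

From C = C₀·e^(−kt), t = ln(C₀/C)/k = ln(13/7.3)/0.18 = 0.5771/0.18 = 3.206 d.
Distance = v·t = 0.33 m/s × 2.77e+05 s = 9.141e+04 m = 91.41 km.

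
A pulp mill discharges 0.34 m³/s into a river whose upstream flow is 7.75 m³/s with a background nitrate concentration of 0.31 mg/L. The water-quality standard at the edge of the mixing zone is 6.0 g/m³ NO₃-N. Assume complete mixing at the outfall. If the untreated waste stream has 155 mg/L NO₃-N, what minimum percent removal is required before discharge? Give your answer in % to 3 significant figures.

12.5 %

Mass balance: 6·8.09 = 0.34·Cₑ + 7.75·0.31.
Cₑ = (48.54 − 2.402) / 0.34 = 135.7 mg/L.
Required removal = 1 − 135.7/155 = 12.45 %.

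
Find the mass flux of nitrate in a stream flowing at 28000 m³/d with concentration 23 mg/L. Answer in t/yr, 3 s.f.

235 t/yr

28000 m³/d = 0.3241 m³/s.
Mass flux = Q·C = 0.3241 m³/s × 23 g/m³ = 7.454 g/s.
= 7.454 g/s × 31.56 = 235.2 t/yr.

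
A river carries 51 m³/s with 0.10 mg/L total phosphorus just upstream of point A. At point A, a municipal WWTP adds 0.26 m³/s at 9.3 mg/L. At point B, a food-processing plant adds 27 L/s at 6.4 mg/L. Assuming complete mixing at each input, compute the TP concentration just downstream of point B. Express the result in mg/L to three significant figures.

0.150 mg/L

After input A: C = (51·0.1 + 0.26·9.3) / 51.26 = 0.1467 mg/L.
27 L/s = 0.027 m³/s.
After input B: C = (51.26·0.1467 + 0.027·6.4) / 51.29 = 0.15 mg/L.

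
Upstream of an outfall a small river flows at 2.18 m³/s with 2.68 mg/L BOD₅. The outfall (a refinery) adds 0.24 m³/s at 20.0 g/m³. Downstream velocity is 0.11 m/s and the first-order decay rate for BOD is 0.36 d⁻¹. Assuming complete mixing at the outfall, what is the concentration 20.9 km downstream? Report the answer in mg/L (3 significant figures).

1.99 mg/L

After complete mixing, C₀ = (0.24·20 + 2.18·2.68) / 2.42 = 4.398 mg/L.
Travel time t = 2.09e+04 m / 0.11 m/s = 1.9e+05 s = 2.199 d.
C = 4.398·exp(−0.36·2.199) = 4.398·0.4531 = 1.993 mg/L.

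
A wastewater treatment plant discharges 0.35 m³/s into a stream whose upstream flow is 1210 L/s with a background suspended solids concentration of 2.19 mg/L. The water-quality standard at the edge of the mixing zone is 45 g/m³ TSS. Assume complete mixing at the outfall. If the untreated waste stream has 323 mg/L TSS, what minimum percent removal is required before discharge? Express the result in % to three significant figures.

1210 L/s = 1.21 m³/s.
Mass balance: 45·1.56 = 0.35·Cₑ + 1.21·2.19.
Cₑ = (70.2 − 2.65) / 0.35 = 193 mg/L.
Required removal = 1 − 193/323 = 40.25 %.

40.2 %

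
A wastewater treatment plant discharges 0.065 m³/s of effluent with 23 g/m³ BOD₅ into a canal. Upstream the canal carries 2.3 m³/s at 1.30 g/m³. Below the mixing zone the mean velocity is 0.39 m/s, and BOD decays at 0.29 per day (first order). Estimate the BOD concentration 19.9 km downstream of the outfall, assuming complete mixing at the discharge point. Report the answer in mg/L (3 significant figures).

After complete mixing, C₀ = (0.065·23 + 2.3·1.3) / 2.365 = 1.896 mg/L.
Travel time t = 1.99e+04 m / 0.39 m/s = 5.103e+04 s = 0.5906 d.
C = 1.896·exp(−0.29·0.5906) = 1.896·0.8426 = 1.598 mg/L.

1.60 mg/L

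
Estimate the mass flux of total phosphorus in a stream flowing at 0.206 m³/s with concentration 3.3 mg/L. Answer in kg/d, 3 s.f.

58.7 kg/d

Mass flux = Q·C = 0.206 m³/s × 3.3 g/m³ = 0.6798 g/s.
= 0.6798 g/s × 86.4 = 58.73 kg/d.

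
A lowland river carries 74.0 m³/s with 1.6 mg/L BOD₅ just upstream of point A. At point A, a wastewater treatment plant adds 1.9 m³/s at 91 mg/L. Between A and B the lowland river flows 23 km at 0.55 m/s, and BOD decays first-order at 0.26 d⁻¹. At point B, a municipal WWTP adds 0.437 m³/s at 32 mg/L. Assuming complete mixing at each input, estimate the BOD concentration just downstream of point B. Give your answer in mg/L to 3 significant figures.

After input A: C = (74·1.6 + 1.9·91) / 75.9 = 3.838 mg/L.
Over the 23 km reach to input B (t = 4.182e+04 s = 0.484 d), decay gives C = 3.838·exp(−0.26·0.484) = 3.384 mg/L.
After input B: C = (75.9·3.384 + 0.437·32) / 76.34 = 3.548 mg/L.

3.55 mg/L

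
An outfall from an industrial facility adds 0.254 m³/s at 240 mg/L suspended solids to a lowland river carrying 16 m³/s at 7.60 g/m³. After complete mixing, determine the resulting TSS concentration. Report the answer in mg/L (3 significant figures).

11.2 mg/L

Conservation of mass across the mixing zone: C = (0.254·240 + 16·7.6) / (0.254 + 16) = 182.6/16.25 = 11.23 mg/L.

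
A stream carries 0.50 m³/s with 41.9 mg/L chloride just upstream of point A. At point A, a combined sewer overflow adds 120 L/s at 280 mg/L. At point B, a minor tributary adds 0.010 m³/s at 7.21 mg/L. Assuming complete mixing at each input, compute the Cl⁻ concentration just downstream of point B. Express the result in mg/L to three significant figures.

86.7 mg/L

120 L/s = 0.12 m³/s.
After input A: C = (0.5·41.9 + 0.12·280) / 0.62 = 87.98 mg/L.
After input B: C = (0.62·87.98 + 0.01·7.21) / 0.63 = 86.7 mg/L.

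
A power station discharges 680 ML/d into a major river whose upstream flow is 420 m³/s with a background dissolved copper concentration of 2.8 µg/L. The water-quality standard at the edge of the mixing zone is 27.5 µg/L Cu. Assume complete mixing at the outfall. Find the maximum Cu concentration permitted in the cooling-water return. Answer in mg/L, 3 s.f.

1.35 mg/L

680 ML/d = 7.87 m³/s.
2.8 µg/L = 0.0028 mg/L.
27.5 µg/L = 0.0275 mg/L.
Mass balance: 0.0275·427.9 = 7.87·Cₑ + 420·0.0028.
Cₑ = (11.77 − 1.176) / 7.87 = 1.346 mg/L.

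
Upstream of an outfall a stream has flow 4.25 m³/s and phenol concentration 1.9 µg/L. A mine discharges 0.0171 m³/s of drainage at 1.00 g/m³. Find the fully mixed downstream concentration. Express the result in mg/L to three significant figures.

1.9 µg/L = 0.0019 mg/L.
Flow-weighted mixing gives C = (0.0171·1 + 4.25·0.0019) / (0.0171 + 4.25) = 0.02518/4.267 = 0.0059 mg/L.

0.00590 mg/L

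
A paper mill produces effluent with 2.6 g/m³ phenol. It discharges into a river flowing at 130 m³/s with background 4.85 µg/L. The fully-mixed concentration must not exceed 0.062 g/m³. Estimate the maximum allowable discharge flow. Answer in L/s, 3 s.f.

4.85 µg/L = 0.00485 mg/L.
Mass balance at complete mixing: C_std·(Q_w + Q_r) = Q_w·C_e + Q_r·C_b.
Rearranging, Q_w = Q_r·(C_std − C_b)/(C_e − C_std) = 130·(0.062 − 0.00485) / (2.6 − 0.062) = 2.927 m³/s.
= 2927 L/s.

2930 L/s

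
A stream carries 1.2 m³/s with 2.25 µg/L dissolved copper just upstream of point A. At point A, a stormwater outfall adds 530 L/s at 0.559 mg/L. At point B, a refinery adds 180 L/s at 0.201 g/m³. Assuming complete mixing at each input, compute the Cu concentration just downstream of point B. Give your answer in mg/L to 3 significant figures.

2.25 µg/L = 0.00225 mg/L.
530 L/s = 0.53 m³/s.
After input A: C = (1.2·0.00225 + 0.53·0.559) / 1.73 = 0.1728 mg/L.
180 L/s = 0.18 m³/s.
After input B: C = (1.73·0.1728 + 0.18·0.201) / 1.91 = 0.1755 mg/L.

0.175 mg/L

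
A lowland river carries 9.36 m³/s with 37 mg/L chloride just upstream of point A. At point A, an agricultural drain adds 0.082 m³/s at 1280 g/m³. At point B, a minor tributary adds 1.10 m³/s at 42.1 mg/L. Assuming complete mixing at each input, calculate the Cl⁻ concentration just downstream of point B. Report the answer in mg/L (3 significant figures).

After input A: C = (9.36·37 + 0.082·1280) / 9.442 = 47.79 mg/L.
After input B: C = (9.442·47.79 + 1.1·42.1) / 10.54 = 47.2 mg/L.

47.2 mg/L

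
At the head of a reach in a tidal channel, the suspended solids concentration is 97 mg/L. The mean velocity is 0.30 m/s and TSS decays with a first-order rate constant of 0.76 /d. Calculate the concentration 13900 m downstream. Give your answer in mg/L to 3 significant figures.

64.5 mg/L

Travel time t = 13900 m / 0.30 m/s = 1.39e+04/0.30 = 4.633e+04 s = 0.5363 d.
First-order decay: C = 97·exp(−0.76·0.5363) = 97·0.6653 = 64.53 mg/L.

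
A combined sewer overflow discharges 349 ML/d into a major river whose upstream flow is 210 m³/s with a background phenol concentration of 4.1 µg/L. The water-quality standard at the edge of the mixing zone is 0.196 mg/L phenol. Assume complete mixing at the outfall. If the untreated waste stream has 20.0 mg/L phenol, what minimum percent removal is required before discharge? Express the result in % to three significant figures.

49.1 %

349 ML/d = 4.039 m³/s.
4.1 µg/L = 0.0041 mg/L.
Mass balance: 0.196·214 = 4.039·Cₑ + 210·0.0041.
Cₑ = (41.95 − 0.861) / 4.039 = 10.17 mg/L.
Required removal = 1 − 10.17/20.0 = 49.14 %.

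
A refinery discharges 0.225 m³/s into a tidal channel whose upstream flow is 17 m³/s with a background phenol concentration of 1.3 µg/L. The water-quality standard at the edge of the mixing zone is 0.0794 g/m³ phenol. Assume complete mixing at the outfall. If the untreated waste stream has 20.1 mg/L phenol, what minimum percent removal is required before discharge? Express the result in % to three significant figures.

70.2 %

1.3 µg/L = 0.0013 mg/L.
Mass balance: 0.0794·17.23 = 0.225·Cₑ + 17·0.0013.
Cₑ = (1.368 − 0.0221) / 0.225 = 5.98 mg/L.
Required removal = 1 − 5.98/20.1 = 70.25 %.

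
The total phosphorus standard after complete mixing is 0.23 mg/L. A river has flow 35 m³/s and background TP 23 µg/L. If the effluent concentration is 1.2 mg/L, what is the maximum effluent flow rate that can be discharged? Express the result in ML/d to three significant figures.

23 µg/L = 0.023 mg/L.
Mass balance at complete mixing: C_std·(Q_w + Q_r) = Q_w·C_e + Q_r·C_b.
Rearranging, Q_w = Q_r·(C_std − C_b)/(C_e − C_std) = 35·(0.23 − 0.023) / (1.2 − 0.23) = 7.469 m³/s.
= 645.3 ML/d.

645 ML/d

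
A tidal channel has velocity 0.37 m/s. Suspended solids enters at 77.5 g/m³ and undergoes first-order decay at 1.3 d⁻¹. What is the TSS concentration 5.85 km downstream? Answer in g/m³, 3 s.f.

61.1 g/m³

Travel time t = 5.85 km / 0.37 m/s = 5850/0.37 = 1.581e+04 s = 0.183 d.
First-order decay: C = 77.5·exp(−1.3·0.183) = 77.5·0.7883 = 61.09 g/m³.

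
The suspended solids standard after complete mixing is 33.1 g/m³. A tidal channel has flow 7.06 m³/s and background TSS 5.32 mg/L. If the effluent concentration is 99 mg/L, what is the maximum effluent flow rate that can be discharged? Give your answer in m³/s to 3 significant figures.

2.98 m³/s

Mass balance at complete mixing: C_std·(Q_w + Q_r) = Q_w·C_e + Q_r·C_b.
Rearranging, Q_w = Q_r·(C_std − C_b)/(C_e − C_std) = 7.06·(33.1 − 5.32) / (99 − 33.1) = 2.976 m³/s.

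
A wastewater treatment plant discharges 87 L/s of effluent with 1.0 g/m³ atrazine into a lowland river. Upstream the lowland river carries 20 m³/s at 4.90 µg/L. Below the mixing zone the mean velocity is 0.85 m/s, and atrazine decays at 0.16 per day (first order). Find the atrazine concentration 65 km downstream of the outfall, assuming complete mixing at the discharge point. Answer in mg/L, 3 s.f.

87 L/s = 0.087 m³/s.
4.90 µg/L = 0.0049 mg/L.
After complete mixing, C₀ = (0.087·1 + 20·0.0049) / 20.09 = 0.00921 mg/L.
Travel time t = 6.5e+04 m / 0.85 m/s = 7.647e+04 s = 0.8851 d.
C = 0.00921·exp(−0.16·0.8851) = 0.00921·0.868 = 0.007994 mg/L.

0.00799 mg/L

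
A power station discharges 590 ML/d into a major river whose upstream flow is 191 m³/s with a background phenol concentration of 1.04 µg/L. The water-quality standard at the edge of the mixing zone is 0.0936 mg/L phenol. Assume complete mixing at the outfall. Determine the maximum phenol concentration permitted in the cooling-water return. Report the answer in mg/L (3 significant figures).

590 ML/d = 6.829 m³/s.
1.04 µg/L = 0.00104 mg/L.
Mass balance: 0.0936·197.8 = 6.829·Cₑ + 191·0.00104.
Cₑ = (18.52 − 0.1986) / 6.829 = 2.683 mg/L.

2.68 mg/L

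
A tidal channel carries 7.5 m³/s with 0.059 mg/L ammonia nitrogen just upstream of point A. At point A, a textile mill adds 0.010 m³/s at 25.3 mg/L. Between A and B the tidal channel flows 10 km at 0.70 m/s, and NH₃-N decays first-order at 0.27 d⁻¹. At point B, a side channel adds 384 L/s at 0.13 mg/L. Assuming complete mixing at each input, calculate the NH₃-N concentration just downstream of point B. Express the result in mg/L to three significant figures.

0.0906 mg/L

After input A: C = (7.5·0.059 + 0.01·25.3) / 7.51 = 0.09261 mg/L.
Over the 10 km reach to input B (t = 1.429e+04 s = 0.1653 d), decay gives C = 0.09261·exp(−0.27·0.1653) = 0.08857 mg/L.
384 L/s = 0.384 m³/s.
After input B: C = (7.51·0.08857 + 0.384·0.13) / 7.894 = 0.09058 mg/L.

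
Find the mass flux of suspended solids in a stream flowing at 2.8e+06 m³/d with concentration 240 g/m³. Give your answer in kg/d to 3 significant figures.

2.8e+06 m³/d = 32.41 m³/s.
Mass flux = Q·C = 32.41 m³/s × 240 g/m³ = 7778 g/s.
= 7778 g/s × 86.4 = 6.72e+05 kg/d.

672000 kg/d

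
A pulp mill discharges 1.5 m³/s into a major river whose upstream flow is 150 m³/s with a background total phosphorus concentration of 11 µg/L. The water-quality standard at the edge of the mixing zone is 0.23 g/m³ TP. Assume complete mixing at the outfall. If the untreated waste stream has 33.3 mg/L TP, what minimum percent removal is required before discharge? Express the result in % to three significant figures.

11 µg/L = 0.011 mg/L.
Mass balance: 0.23·151.5 = 1.5·Cₑ + 150·0.011.
Cₑ = (34.84 − 1.65) / 1.5 = 22.13 mg/L.
Required removal = 1 − 22.13/33.3 = 33.54 %.

33.5 %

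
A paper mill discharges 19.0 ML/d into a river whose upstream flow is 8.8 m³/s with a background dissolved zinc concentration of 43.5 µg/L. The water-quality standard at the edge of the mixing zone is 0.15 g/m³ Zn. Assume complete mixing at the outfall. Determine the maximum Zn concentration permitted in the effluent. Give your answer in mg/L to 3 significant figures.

4.41 mg/L

19.0 ML/d = 0.2199 m³/s.
43.5 µg/L = 0.0435 mg/L.
Mass balance: 0.15·9.02 = 0.2199·Cₑ + 8.8·0.0435.
Cₑ = (1.353 − 0.3828) / 0.2199 = 4.412 mg/L.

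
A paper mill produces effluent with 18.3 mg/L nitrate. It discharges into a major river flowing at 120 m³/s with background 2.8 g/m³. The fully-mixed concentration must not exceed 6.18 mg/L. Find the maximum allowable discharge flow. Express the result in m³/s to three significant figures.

Mass balance at complete mixing: C_std·(Q_w + Q_r) = Q_w·C_e + Q_r·C_b.
Rearranging, Q_w = Q_r·(C_std − C_b)/(C_e − C_std) = 120·(6.18 − 2.8) / (18.3 − 6.18) = 33.47 m³/s.

33.5 m³/s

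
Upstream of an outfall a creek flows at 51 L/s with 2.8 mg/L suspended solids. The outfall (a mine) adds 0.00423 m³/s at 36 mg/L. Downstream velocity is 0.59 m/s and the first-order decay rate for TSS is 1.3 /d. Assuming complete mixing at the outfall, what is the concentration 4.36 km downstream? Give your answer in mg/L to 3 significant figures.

51 L/s = 0.051 m³/s.
After complete mixing, C₀ = (0.00423·36 + 0.051·2.8) / 0.05523 = 5.343 mg/L.
Travel time t = 4360 m / 0.59 m/s = 7390 s = 0.08553 d.
C = 5.343·exp(−1.3·0.08553) = 5.343·0.8948 = 4.781 mg/L.

4.78 mg/L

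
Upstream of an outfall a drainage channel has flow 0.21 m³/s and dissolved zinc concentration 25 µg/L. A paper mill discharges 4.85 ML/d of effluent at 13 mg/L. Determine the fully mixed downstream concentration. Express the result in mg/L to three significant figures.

4.85 ML/d = 0.05613 m³/s.
25 µg/L = 0.025 mg/L.
By mass balance at complete mixing, C = (0.05613·13 + 0.21·0.025) / (0.05613 + 0.21) = 0.735/0.2661 = 2.762 mg/L.

2.76 mg/L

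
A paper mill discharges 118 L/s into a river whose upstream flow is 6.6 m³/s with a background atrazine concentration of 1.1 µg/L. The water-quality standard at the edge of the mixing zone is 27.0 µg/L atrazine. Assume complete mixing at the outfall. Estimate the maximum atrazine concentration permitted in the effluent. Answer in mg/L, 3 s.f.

1.48 mg/L

118 L/s = 0.118 m³/s.
1.1 µg/L = 0.0011 mg/L.
27.0 µg/L = 0.027 mg/L.
Mass balance: 0.027·6.718 = 0.118·Cₑ + 6.6·0.0011.
Cₑ = (0.1814 − 0.00726) / 0.118 = 1.476 mg/L.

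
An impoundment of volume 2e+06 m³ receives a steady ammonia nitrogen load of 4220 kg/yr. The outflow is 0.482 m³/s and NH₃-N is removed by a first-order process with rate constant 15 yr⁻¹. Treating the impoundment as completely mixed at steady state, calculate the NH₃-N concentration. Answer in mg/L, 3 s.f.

0.0933 mg/L

Outflow Q = 0.482 m³/s × 3.156e+07 s/yr = 1.521e+07 m³/yr.
Steady-state CSTR mass balance: W = Q·C + k·V·C, so C = W/(Q + kV).
Q + kV = 1.521e+07 + 15·2e+06 = 4.521e+07 m³/yr.
C = 4220/4.521e+07 = 9.334e-05 kg/m³ = 0.09334 mg/L.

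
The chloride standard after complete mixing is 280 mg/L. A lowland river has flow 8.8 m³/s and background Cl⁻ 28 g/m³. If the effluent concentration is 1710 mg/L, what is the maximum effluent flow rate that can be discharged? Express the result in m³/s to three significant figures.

Mass balance at complete mixing: C_std·(Q_w + Q_r) = Q_w·C_e + Q_r·C_b.
Rearranging, Q_w = Q_r·(C_std − C_b)/(C_e − C_std) = 8.8·(280 − 28) / (1710 − 280) = 1.551 m³/s.

1.55 m³/s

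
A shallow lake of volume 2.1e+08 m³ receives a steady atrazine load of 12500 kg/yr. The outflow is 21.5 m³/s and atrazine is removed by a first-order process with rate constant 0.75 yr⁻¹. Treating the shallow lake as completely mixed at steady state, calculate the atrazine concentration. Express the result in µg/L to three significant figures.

15.0 µg/L

Outflow Q = 21.5 m³/s × 3.156e+07 s/yr = 6.785e+08 m³/yr.
Steady-state CSTR mass balance: W = Q·C + k·V·C, so C = W/(Q + kV).
Q + kV = 6.785e+08 + 0.75·2.1e+08 = 8.36e+08 m³/yr.
C = 12500/8.36e+08 = 1.495e-05 kg/m³ = 0.01495 mg/L = 14.95 µg/L.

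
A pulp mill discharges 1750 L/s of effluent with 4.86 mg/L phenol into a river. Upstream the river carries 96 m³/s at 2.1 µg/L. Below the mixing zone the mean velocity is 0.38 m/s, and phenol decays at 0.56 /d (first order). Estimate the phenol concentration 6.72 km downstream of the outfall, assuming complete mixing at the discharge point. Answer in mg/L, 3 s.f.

0.0794 mg/L

1750 L/s = 1.75 m³/s.
2.1 µg/L = 0.0021 mg/L.
After complete mixing, C₀ = (1.75·4.86 + 96·0.0021) / 97.75 = 0.08907 mg/L.
Travel time t = 6720 m / 0.38 m/s = 1.768e+04 s = 0.2047 d.
C = 0.08907·exp(−0.56·0.2047) = 0.08907·0.8917 = 0.07942 mg/L.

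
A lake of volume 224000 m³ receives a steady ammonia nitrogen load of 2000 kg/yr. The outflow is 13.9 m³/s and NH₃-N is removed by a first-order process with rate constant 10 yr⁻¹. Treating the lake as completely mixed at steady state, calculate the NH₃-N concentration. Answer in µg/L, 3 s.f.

Outflow Q = 13.9 m³/s × 3.156e+07 s/yr = 4.387e+08 m³/yr.
Steady-state CSTR mass balance: W = Q·C + k·V·C, so C = W/(Q + kV).
Q + kV = 4.387e+08 + 10·224000 = 4.409e+08 m³/yr.
C = 2000/4.409e+08 = 4.536e-06 kg/m³ = 0.004536 mg/L = 4.536 µg/L.

4.54 µg/L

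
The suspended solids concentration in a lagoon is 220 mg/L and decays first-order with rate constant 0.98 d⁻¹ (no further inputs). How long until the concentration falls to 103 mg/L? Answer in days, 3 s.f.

t = ln(C₀/C)/k = ln(220/103)/0.98 = 0.7589/0.98 = 0.7744 d.

0.774 d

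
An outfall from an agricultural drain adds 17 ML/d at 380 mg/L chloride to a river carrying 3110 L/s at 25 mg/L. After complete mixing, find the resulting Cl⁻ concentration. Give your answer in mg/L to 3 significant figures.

46.1 mg/L

17 ML/d = 0.1968 m³/s.
3110 L/s = 3.11 m³/s.
Conservation of mass across the mixing zone: C = (0.1968·380 + 3.11·25) / (0.1968 + 3.11) = 152.5/3.307 = 46.12 mg/L.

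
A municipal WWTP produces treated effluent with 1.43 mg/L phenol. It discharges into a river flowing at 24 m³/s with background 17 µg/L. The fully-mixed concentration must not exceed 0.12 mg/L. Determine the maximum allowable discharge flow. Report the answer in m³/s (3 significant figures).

1.89 m³/s

17 µg/L = 0.017 mg/L.
Mass balance at complete mixing: C_std·(Q_w + Q_r) = Q_w·C_e + Q_r·C_b.
Rearranging, Q_w = Q_r·(C_std − C_b)/(C_e − C_std) = 24·(0.12 − 0.017) / (1.43 − 0.12) = 1.887 m³/s.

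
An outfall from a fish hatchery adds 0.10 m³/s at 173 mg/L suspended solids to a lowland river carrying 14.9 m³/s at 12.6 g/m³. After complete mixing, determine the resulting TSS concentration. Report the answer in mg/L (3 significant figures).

By mass balance at complete mixing, C = (0.1·173 + 14.9·12.6) / (0.1 + 14.9) = 205/15 = 13.67 mg/L.

13.7 mg/L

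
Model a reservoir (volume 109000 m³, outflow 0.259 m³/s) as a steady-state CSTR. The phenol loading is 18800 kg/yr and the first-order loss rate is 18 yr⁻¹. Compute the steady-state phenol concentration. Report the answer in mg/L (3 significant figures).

1.85 mg/L

Outflow Q = 0.259 m³/s × 3.156e+07 s/yr = 8.173e+06 m³/yr.
Steady-state CSTR mass balance: W = Q·C + k·V·C, so C = W/(Q + kV).
Q + kV = 8.173e+06 + 18·109000 = 1.014e+07 m³/yr.
C = 18800/1.014e+07 = 0.001855 kg/m³ = 1.855 mg/L.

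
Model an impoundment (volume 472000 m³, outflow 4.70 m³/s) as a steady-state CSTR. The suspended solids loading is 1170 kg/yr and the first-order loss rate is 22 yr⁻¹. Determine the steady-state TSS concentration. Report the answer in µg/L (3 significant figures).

7.37 µg/L

Outflow Q = 4.70 m³/s × 3.156e+07 s/yr = 1.483e+08 m³/yr.
Steady-state CSTR mass balance: W = Q·C + k·V·C, so C = W/(Q + kV).
Q + kV = 1.483e+08 + 22·472000 = 1.587e+08 m³/yr.
C = 1170/1.587e+08 = 7.372e-06 kg/m³ = 0.007372 mg/L = 7.372 µg/L.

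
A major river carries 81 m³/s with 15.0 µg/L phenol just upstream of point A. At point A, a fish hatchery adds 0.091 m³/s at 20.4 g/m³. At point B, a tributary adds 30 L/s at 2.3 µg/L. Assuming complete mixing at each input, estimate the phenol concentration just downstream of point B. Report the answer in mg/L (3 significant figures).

15.0 µg/L = 0.015 mg/L.
After input A: C = (81·0.015 + 0.091·20.4) / 81.09 = 0.03788 mg/L.
30 L/s = 0.03 m³/s.
2.3 µg/L = 0.0023 mg/L.
After input B: C = (81.09·0.03788 + 0.03·0.0023) / 81.12 = 0.03786 mg/L.

0.0379 mg/L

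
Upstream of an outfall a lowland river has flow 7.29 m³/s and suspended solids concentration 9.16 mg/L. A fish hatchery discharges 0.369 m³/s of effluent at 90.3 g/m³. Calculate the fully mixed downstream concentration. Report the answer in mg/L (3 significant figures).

Conservation of mass across the mixing zone: C = (0.369·90.3 + 7.29·9.16) / (0.369 + 7.29) = 100.1/7.659 = 13.07 mg/L.

13.1 mg/L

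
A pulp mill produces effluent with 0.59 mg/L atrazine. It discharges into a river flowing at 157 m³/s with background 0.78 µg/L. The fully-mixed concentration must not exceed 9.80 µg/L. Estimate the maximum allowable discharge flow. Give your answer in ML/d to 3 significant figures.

0.78 µg/L = 0.00078 mg/L.
9.80 µg/L = 0.0098 mg/L.
Mass balance at complete mixing: C_std·(Q_w + Q_r) = Q_w·C_e + Q_r·C_b.
Rearranging, Q_w = Q_r·(C_std − C_b)/(C_e − C_std) = 157·(0.0098 − 0.00078) / (0.59 − 0.0098) = 2.441 m³/s.
= 210.9 ML/d.

211 ML/d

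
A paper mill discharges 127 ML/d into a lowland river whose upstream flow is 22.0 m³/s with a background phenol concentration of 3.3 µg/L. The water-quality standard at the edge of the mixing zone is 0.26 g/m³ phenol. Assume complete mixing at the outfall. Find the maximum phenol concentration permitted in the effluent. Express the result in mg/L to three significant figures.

4.10 mg/L

127 ML/d = 1.47 m³/s.
3.3 µg/L = 0.0033 mg/L.
Mass balance: 0.26·23.47 = 1.47·Cₑ + 22·0.0033.
Cₑ = (6.102 − 0.0726) / 1.47 = 4.102 mg/L.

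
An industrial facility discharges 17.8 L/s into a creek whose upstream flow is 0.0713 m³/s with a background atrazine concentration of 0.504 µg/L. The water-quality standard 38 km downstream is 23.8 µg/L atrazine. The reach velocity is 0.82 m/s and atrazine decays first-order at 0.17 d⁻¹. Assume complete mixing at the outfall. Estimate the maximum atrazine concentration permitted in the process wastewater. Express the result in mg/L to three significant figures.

0.128 mg/L

17.8 L/s = 0.0178 m³/s.
0.504 µg/L = 0.000504 mg/L.
23.8 µg/L = 0.0238 mg/L.
Travel time to the compliance point: t = 3.8e+04/0.82 = 4.634e+04 s = 0.5364 d; decay factor exp(−0.17·0.5364) = 0.9129.
So the concentration just after mixing may be at most 0.0238/0.9129 = 0.02607 mg/L.
Mass balance: 0.02607·0.0891 = 0.0178·Cₑ + 0.0713·0.000504.
Cₑ = (0.002323 − 3.594e-05) / 0.0178 = 0.1285 mg/L.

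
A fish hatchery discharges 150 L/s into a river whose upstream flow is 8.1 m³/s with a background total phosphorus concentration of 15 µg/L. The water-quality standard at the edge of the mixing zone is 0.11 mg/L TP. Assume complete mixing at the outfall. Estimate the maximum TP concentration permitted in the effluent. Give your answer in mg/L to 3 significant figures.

5.24 mg/L

150 L/s = 0.15 m³/s.
15 µg/L = 0.015 mg/L.
Mass balance: 0.11·8.25 = 0.15·Cₑ + 8.1·0.015.
Cₑ = (0.9075 − 0.1215) / 0.15 = 5.24 mg/L.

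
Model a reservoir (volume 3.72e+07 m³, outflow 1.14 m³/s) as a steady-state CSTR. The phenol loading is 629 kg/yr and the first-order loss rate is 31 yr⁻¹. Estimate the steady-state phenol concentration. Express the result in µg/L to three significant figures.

Outflow Q = 1.14 m³/s × 3.156e+07 s/yr = 3.598e+07 m³/yr.
Steady-state CSTR mass balance: W = Q·C + k·V·C, so C = W/(Q + kV).
Q + kV = 3.598e+07 + 31·3.72e+07 = 1.189e+09 m³/yr.
C = 629/1.189e+09 = 5.289e-07 kg/m³ = 0.0005289 mg/L = 0.5289 µg/L.

0.529 µg/L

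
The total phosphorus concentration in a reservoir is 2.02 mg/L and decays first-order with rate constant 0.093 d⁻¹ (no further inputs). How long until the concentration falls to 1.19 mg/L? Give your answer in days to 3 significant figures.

5.69 d

t = ln(C₀/C)/k = ln(2.02/1.19)/0.093 = 0.5291/0.093 = 5.69 d.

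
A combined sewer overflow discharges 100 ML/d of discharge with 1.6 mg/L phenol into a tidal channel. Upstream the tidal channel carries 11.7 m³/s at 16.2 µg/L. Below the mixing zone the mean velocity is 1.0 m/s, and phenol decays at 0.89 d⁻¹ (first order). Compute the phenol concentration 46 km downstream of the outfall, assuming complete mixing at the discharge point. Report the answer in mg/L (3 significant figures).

100 ML/d = 1.157 m³/s.
16.2 µg/L = 0.0162 mg/L.
After complete mixing, C₀ = (1.157·1.6 + 11.7·0.0162) / 12.86 = 0.1588 mg/L.
Travel time t = 4.6e+04 m / 1.0 m/s = 4.6e+04 s = 0.5324 d.
C = 0.1588·exp(−0.89·0.5324) = 0.1588·0.6226 = 0.09885 mg/L.

0.0989 mg/L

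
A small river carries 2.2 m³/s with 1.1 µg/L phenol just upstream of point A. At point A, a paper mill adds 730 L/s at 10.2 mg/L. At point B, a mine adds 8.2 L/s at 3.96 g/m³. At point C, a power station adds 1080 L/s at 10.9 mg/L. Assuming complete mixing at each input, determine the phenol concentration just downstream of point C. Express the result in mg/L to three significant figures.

1.1 µg/L = 0.0011 mg/L.
730 L/s = 0.73 m³/s.
After input A: C = (2.2·0.0011 + 0.73·10.2) / 2.93 = 2.542 mg/L.
8.2 L/s = 0.0082 m³/s.
After input B: C = (2.93·2.542 + 0.0082·3.96) / 2.938 = 2.546 mg/L.
1080 L/s = 1.08 m³/s.
After input C: C = (2.938·2.546 + 1.08·10.9) / 4.018 = 4.791 mg/L.

4.79 mg/L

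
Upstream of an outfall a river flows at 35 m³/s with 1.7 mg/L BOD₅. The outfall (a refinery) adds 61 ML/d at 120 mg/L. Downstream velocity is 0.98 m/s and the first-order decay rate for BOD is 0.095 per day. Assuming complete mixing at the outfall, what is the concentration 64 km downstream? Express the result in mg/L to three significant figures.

3.76 mg/L

61 ML/d = 0.706 m³/s.
After complete mixing, C₀ = (0.706·120 + 35·1.7) / 35.71 = 4.039 mg/L.
Travel time t = 6.4e+04 m / 0.98 m/s = 6.531e+04 s = 0.7559 d.
C = 4.039·exp(−0.095·0.7559) = 4.039·0.9307 = 3.759 mg/L.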